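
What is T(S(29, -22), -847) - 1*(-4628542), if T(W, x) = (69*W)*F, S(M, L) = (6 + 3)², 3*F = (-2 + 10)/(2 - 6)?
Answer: 4624816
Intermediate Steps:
F = -⅔ (F = ((-2 + 10)/(2 - 6))/3 = (8/(-4))/3 = (8*(-¼))/3 = (⅓)*(-2) = -⅔ ≈ -0.66667)
S(M, L) = 81 (S(M, L) = 9² = 81)
T(W, x) = -46*W (T(W, x) = (69*W)*(-⅔) = -46*W)
T(S(29, -22), -847) - 1*(-4628542) = -46*81 - 1*(-4628542) = -3726 + 4628542 = 4624816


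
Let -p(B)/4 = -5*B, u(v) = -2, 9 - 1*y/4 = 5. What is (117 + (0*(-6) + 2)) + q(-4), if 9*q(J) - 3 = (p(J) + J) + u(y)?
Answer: 988/9 ≈ 109.78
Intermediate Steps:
y = 16 (y = 36 - 4*5 = 36 - 20 = 16)
p(B) = 20*B (p(B) = -(-20)*B = 20*B)
q(J) = ⅑ + 7*J/3 (q(J) = ⅓ + ((20*J + J) - 2)/9 = ⅓ + (21*J - 2)/9 = ⅓ + (-2 + 21*J)/9 = ⅓ + (-2/9 + 7*J/3) = ⅑ + 7*J/3)
(117 + (0*(-6) + 2)) + q(-4) = (117 + (0*(-6) + 2)) + (⅑ + (7/3)*(-4)) = (117 + (0 + 2)) + (⅑ - 28/3) = (117 + 2) - 83/9 = 119 - 83/9 = 988/9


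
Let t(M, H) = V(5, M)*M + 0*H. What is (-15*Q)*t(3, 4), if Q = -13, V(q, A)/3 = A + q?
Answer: 14040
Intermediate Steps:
V(q, A) = 3*A + 3*q (V(q, A) = 3*(A + q) = 3*A + 3*q)
t(M, H) = M*(15 + 3*M) (t(M, H) = (3*M + 3*5)*M + 0*H = (3*M + 15)*M + 0 = (15 + 3*M)*M + 0 = M*(15 + 3*M) + 0 = M*(15 + 3*M))
(-15*Q)*t(3, 4) = (-15*(-13))*(3*3*(5 + 3)) = 195*(3*3*8) = 195*72 = 14040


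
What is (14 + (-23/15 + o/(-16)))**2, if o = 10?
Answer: 2019241/14400 ≈ 140.23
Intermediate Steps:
(14 + (-23/15 + o/(-16)))**2 = (14 + (-23/15 + 10/(-16)))**2 = (14 + (-23*1/15 + 10*(-1/16)))**2 = (14 + (-23/15 - 5/8))**2 = (14 - 259/120)**2 = (1421/120)**2 = 2019241/14400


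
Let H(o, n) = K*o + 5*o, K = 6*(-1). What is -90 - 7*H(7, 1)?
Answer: -41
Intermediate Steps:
K = -6
H(o, n) = -o (H(o, n) = -6*o + 5*o = -o)
-90 - 7*H(7, 1) = -90 - (-7)*7 = -90 - 7*(-7) = -90 + 49 = -41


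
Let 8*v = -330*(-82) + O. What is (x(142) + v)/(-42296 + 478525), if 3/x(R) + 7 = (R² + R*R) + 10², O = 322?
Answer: 553403923/70531249636 ≈ 0.0078462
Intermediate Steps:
x(R) = 3/(93 + 2*R²) (x(R) = 3/(-7 + ((R² + R*R) + 10²)) = 3/(-7 + ((R² + R²) + 100)) = 3/(-7 + (2*R² + 100)) = 3/(-7 + (100 + 2*R²)) = 3/(93 + 2*R²))
v = 13691/4 (v = (-330*(-82) + 322)/8 = (27060 + 322)/8 = (⅛)*27382 = 13691/4 ≈ 3422.8)
(x(142) + v)/(-42296 + 478525) = (3/(93 + 2*142²) + 13691/4)/(-42296 + 478525) = (3/(93 + 2*20164) + 13691/4)/436229 = (3/(93 + 40328) + 13691/4)*(1/436229) = (3/40421 + 13691/4)*(1/436229) = (553403923/161684)*(1/436229) = 553403923/70531249636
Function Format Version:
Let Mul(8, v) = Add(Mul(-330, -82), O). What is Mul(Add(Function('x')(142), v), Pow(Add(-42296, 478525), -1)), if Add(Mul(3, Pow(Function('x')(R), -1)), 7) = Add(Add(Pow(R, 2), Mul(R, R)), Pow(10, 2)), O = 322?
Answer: Rational(553403923, 70531249636) ≈ 0.0078462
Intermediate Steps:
Function('x')(R) = Mul(3, Pow(Add(93, Mul(2, Pow(R, 2))), -1)) (Function('x')(R) = Mul(3, Pow(Add(-7, Add(Add(Pow(R, 2), Mul(R, R)), Pow(10, 2))), -1)) = Mul(3, Pow(Add(-7, Add(Add(Pow(R, 2), Pow(R, 2)), 100)), -1)) = Mul(3, Pow(Add(-7, Add(Mul(2, Pow(R, 2)), 100)), -1)) = Mul(3, Pow(Add(-7, Add(100, Mul(2, Pow(R, 2)))), -1)) = Mul(3, Pow(Add(93, Mul(2, Pow(R, 2))), -1)))
v = Rational(13691, 4) (v = Mul(Rational(1, 8), Add(Mul(-330, -82), 322)) = Mul(Rational(1, 8), Add(27060, 322)) = Mul(Rational(1, 8), 27382) = Rational(13691, 4) ≈ 3422.8)
Mul(Add(Function('x')(142), v), Pow(Add(-42296, 478525), -1)) = Mul(Add(Mul(3, Pow(Add(93, Mul(2, Pow(142, 2))), -1)), Rational(13691, 4)), Pow(Add(-42296, 478525), -1)) = Mul(Add(Mul(3, Pow(Add(93, Mul(2, 20164)), -1)), Rational(13691, 4)), Pow(436229, -1)) = Mul(Add(Mul(3, Pow(Add(93, 40328), -1)), Rational(13691, 4)), Rational(1, 436229)) = Mul(Add(Mul(3, Pow(40421, -1)), Rational(13691, 4)), Rational(1, 436229)) = Mul(Add(Mul(3, Rational(1, 40421)), Rational(13691, 4)), Rational(1, 436229)) = Mul(Add(Rational(3, 40421), Rational(13691, 4)), Rational(1, 436229)) = Mul(Rational(553403923, 161684), Rational(1, 436229)) = Rational(553403923, 70531249636)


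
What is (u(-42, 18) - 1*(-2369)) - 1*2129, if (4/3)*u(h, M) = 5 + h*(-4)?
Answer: 1479/4 ≈ 369.75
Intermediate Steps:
u(h, M) = 15/4 - 3*h (u(h, M) = 3*(5 + h*(-4))/4 = 3*(5 - 4*h)/4 = 15/4 - 3*h)
(u(-42, 18) - 1*(-2369)) - 1*2129 = ((15/4 - 3*(-42)) - 1*(-2369)) - 1*2129 = ((15/4 + 126) + 2369) - 2129 = (519/4 + 2369) - 2129 = 9995/4 - 2129 = 1479/4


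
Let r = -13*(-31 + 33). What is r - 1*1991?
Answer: -2017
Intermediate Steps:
r = -26 (r = -13*2 = -26)
r - 1*1991 = -26 - 1*1991 = -26 - 1991 = -2017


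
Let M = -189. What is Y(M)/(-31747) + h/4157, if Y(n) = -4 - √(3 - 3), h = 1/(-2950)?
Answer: 49020853/389318223050 ≈ 0.00012591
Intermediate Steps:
h = -1/2950 ≈ -0.00033898
Y(n) = -4 (Y(n) = -4 - √0 = -4 - 1*0 = -4 + 0 = -4)
Y(M)/(-31747) + h/4157 = -4/(-31747) - 1/2950/4157 = -4*(-1/31747) - 1/2950*1/4157 = 4/31747 - 1/12263150 = 49020853/389318223050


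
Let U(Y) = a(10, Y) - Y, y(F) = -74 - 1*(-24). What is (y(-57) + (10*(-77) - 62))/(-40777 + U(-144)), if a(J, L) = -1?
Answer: 441/20317 ≈ 0.021706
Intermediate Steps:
y(F) = -50 (y(F) = -74 + 24 = -50)
U(Y) = -1 - Y
(y(-57) + (10*(-77) - 62))/(-40777 + U(-144)) = (-50 + (10*(-77) - 62))/(-40777 + (-1 - 1*(-144))) = (-50 + (-770 - 62))/(-40777 + (-1 + 144)) = (-50 - 832)/(-40777 + 143) = -882/(-40634) = -882*(-1/40634) = 441/20317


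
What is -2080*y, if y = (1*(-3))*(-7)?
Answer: -43680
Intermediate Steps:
y = 21 (y = -3*(-7) = 21)
-2080*y = -2080*21 = -43680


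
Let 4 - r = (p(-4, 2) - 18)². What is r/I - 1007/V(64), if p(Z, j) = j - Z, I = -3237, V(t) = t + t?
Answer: -3241739/414336 ≈ -7.8239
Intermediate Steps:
V(t) = 2*t
r = -140 (r = 4 - ((2 - 1*(-4)) - 18)² = 4 - ((2 + 4) - 18)² = 4 - (6 - 18)² = 4 - 1*(-12)² = 4 - 1*144 = 4 - 144 = -140)
r/I - 1007/V(64) = -140/(-3237) - 1007/(2*64) = -140*(-1/3237) - 1007/128 = 140/3237 - 1007*1/128 = 140/3237 - 1007/128 = -3241739/414336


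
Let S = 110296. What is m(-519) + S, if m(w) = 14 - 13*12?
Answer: 110154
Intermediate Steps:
m(w) = -142 (m(w) = 14 - 156 = -142)
m(-519) + S = -142 + 110296 = 110154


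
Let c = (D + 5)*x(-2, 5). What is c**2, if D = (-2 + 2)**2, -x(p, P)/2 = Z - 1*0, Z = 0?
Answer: 0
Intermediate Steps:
x(p, P) = 0 (x(p, P) = -2*(0 - 1*0) = -2*(0 + 0) = -2*0 = 0)
D = 0 (D = 0**2 = 0)
c = 0 (c = (0 + 5)*0 = 5*0 = 0)
c**2 = 0**2 = 0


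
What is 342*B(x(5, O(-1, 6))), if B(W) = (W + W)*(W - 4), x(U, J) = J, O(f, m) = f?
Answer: 3420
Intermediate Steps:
B(W) = 2*W*(-4 + W) (B(W) = (2*W)*(-4 + W) = 2*W*(-4 + W))
342*B(x(5, O(-1, 6))) = 342*(2*(-1)*(-4 - 1)) = 342*(2*(-1)*(-5)) = 342*10 = 3420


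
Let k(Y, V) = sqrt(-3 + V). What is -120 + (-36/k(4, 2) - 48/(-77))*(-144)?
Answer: -16152/77 - 5184*I ≈ -209.77 - 5184.0*I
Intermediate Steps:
-120 + (-36/k(4, 2) - 48/(-77))*(-144) = -120 + (-36/sqrt(-3 + 2) - 48/(-77))*(-144) = -120 + (-36*(-I) - 48*(-1/77))*(-144) = -120 + (-36*(-I) + 48/77)*(-144) = -120 + (-(-36)*I + 48/77)*(-144) = -120 + (36*I + 48/77)*(-144) = -120 + (48/77 + 36*I)*(-144) = -120 + (-6912/77 - 5184*I) = -16152/77 - 5184*I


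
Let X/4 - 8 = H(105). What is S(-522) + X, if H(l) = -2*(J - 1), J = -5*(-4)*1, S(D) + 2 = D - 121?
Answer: -765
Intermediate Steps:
S(D) = -123 + D (S(D) = -2 + (D - 121) = -2 + (-121 + D) = -123 + D)
J = 20 (J = 20*1 = 20)
H(l) = -38 (H(l) = -2*(20 - 1) = -2*19 = -38)
X = -120 (X = 32 + 4*(-38) = 32 - 152 = -120)
S(-522) + X = (-123 - 522) - 120 = -645 - 120 = -765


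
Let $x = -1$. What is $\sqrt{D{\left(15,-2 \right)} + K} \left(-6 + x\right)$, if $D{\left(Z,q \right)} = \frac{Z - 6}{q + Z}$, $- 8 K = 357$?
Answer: $- \frac{7 i \sqrt{118794}}{52} \approx - 46.397 i$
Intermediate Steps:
$K = - \frac{357}{8}$ ($K = \left(- \frac{1}{8}\right) 357 = - \frac{357}{8} \approx -44.625$)
$D{\left(Z,q \right)} = \frac{-6 + Z}{Z + q}$
$\sqrt{D{\left(15,-2 \right)} + K} \left(-6 + x\right) = \sqrt{\frac{-6 + 15}{15 - 2} - \frac{357}{8}} \left(-6 - 1\right) = \sqrt{\frac{1}{13} \cdot 9 - \frac{357}{8}} \left(-7\right) = \sqrt{\frac{9}{13} - \frac{357}{8}} \left(-7\right) = \sqrt{- \frac{4569}{104}} \left(-7\right) = \frac{i \sqrt{118794}}{52} \left(-7\right) = - \frac{7 i \sqrt{118794}}{52}$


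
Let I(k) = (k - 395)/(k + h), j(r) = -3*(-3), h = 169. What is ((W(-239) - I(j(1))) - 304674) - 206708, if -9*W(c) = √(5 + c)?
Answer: -45512805/89 - I*√26/3 ≈ -5.1138e+5 - 1.6997*I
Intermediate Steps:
j(r) = 9
W(c) = -√(5 + c)/9
I(k) = (-395 + k)/(169 + k) (I(k) = (k - 395)/(k + 169) = (-395 + k)/(169 + k))
((W(-239) - I(j(1))) - 304674) - 206708 = ((-√(5 - 239)/9 - (-395 + 9)/(169 + 9)) - 304674) - 206708 = ((-I*√26/3 - (-386)/178) - 304674) - 206708 = ((-I*√26/3 - 1*(-193/89)) - 304674) - 206708 = ((-I*√26/3 + 193/89) - 304674) - 206708 = ((193/89 - I*√26/3) - 304674) - 206708 = (-27115793/89 - I*√26/3) - 206708 = -45512805/89 - I*√26/3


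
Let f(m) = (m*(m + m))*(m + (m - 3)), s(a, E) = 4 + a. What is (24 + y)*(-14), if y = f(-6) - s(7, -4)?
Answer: 14938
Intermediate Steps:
f(m) = 2*m²*(-3 + 2*m) (f(m) = (m*(2*m))*(m + (-3 + m)) = (2*m²)*(-3 + 2*m) = 2*m²*(-3 + 2*m))
y = -1091 (y = (-6)²*(-6 + 4*(-6)) - (4 + 7) = 36*(-6 - 24) - 1*11 = 36*(-30) - 11 = -1080 - 11 = -1091)
(24 + y)*(-14) = (24 - 1091)*(-14) = -1067*(-14) = 14938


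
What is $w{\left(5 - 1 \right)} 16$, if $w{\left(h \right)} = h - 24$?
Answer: $-320$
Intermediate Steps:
$w{\left(h \right)} = -24 + h$ ($w{\left(h \right)} = h - 24 = -24 + h$)
$w{\left(5 - 1 \right)} 16 = \left(-24 + \left(5 - 1\right)\right) 16 = \left(-24 + 4\right) 16 = \left(-20\right) 16 = -320$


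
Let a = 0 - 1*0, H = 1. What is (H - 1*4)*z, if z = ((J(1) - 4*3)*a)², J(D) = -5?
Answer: 0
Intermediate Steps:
a = 0 (a = 0 + 0 = 0)
z = 0 (z = ((-5 - 4*3)*0)² = ((-5 - 12)*0)² = (-17*0)² = 0² = 0)
(H - 1*4)*z = (1 - 1*4)*0 = (1 - 4)*0 = -3*0 = 0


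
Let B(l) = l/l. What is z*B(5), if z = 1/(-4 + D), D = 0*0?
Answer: -¼ ≈ -0.25000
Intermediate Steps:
D = 0
z = -¼ (z = 1/(-4 + 0) = 1/(-4) = -¼ ≈ -0.25000)
B(l) = 1
z*B(5) = -¼*1 = -¼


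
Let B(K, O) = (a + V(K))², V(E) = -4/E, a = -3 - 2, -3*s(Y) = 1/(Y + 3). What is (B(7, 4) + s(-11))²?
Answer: 1336121809/1382976 ≈ 966.12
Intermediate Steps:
s(Y) = -1/(3*(3 + Y)) (s(Y) = -1/(3*(Y + 3)) = -1/(3*(3 + Y)))
a = -5
B(K, O) = (-5 - 4/K)²
(B(7, 4) + s(-11))² = ((4 + 5*7)²/7² - 1/(9 + 3*(-11)))² = ((4 + 35)²/49 - 1/(9 - 33))² = ((1/49)*39² - 1/(-24))² = ((1/49)*1521 - 1*(-1/24))² = (1521/49 + 1/24)² = (36553/1176)² = 1336121809/1382976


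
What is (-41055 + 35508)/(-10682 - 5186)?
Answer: 5547/15868 ≈ 0.34957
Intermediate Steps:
(-41055 + 35508)/(-10682 - 5186) = -5547/(-15868) = -5547*(-1/15868) = 5547/15868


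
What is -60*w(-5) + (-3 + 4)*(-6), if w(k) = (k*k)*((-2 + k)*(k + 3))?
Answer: -21006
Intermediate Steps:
w(k) = k**2*(-2 + k)*(3 + k) (w(k) = k**2*((-2 + k)*(3 + k)) = k**2*(-2 + k)*(3 + k))
-60*w(-5) + (-3 + 4)*(-6) = -60*(-5)**2*(-6 - 5 + (-5)**2) + (-3 + 4)*(-6) = -1500*(-6 - 5 + 25) + 1*(-6) = -1500*14 - 6 = -60*350 - 6 = -21000 - 6 = -21006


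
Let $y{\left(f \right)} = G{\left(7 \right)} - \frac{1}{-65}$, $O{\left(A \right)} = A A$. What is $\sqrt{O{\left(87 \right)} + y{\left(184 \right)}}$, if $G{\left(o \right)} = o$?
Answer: $\frac{\sqrt{32008665}}{65} \approx 87.04$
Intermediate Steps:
$O{\left(A \right)} = A^{2}$
$y{\left(f \right)} = \frac{456}{65}$ ($y{\left(f \right)} = 7 - \frac{1}{-65} = 7 - - \frac{1}{65} = 7 + \frac{1}{65} = \frac{456}{65}$)
$\sqrt{O{\left(87 \right)} + y{\left(184 \right)}} = \sqrt{87^{2} + \frac{456}{65}} = \sqrt{7569 + \frac{456}{65}} = \sqrt{\frac{492441}{65}} = \frac{\sqrt{32008665}}{65}$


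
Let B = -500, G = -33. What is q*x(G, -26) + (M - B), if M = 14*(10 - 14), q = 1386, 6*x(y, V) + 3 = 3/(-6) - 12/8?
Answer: -711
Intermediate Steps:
x(y, V) = -⅚ (x(y, V) = -½ + (3/(-6) - 12/8)/6 = -½ + (3*(-⅙) - 12*⅛)/6 = -½ + (-½ - 3/2)/6 = -½ + (⅙)*(-2) = -½ - ⅓ = -⅚)
M = -56 (M = 14*(-4) = -56)
q*x(G, -26) + (M - B) = 1386*(-⅚) + (-56 - 1*(-500)) = -1155 + (-56 + 500) = -1155 + 444 = -711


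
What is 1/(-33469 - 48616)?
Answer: -1/82085 ≈ -1.2182e-5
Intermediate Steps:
1/(-33469 - 48616) = 1/(-82085) = -1/82085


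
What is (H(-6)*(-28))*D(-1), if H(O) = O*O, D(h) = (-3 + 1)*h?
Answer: -2016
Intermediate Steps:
D(h) = -2*h
H(O) = O²
(H(-6)*(-28))*D(-1) = ((-6)²*(-28))*(-2*(-1)) = (36*(-28))*2 = -1008*2 = -2016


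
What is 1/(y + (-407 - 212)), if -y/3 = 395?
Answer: -1/1804 ≈ -0.00055432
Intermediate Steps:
y = -1185 (y = -3*395 = -1185)
1/(y + (-407 - 212)) = 1/(-1185 + (-407 - 212)) = 1/(-1185 - 619) = 1/(-1804) = -1/1804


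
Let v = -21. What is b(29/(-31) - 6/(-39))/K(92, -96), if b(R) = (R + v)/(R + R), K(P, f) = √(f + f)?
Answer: -209*I*√3/360 ≈ -1.0056*I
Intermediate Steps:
K(P, f) = √2*√f (K(P, f) = √(2*f) = √2*√f)
b(R) = (-21 + R)/(2*R) (b(R) = (R - 21)/(R + R) = (-21 + R)/((2*R)) = (-21 + R)*(1/(2*R)) = (-21 + R)/(2*R))
b(29/(-31) - 6/(-39))/K(92, -96) = ((-21 + (29/(-31) - 6/(-39)))/(2*(29/(-31) - 6/(-39))))/((√2*√(-96))) = ((-21 + (29*(-1/31) - 6*(-1/39)))/(2*(29*(-1/31) - 6*(-1/39))))/((√2*(4*I*√6))) = ((-21 + (-29/31 + 2/13))/(2*(-29/31 + 2/13)))/((8*I*√3)) = ((-21 - 315/403)/(2*(-315/403)))*(-I*√3/24) = ((½)*(-403/315)*(-8778/403))*(-I*√3/24) = 209*(-I*√3/24)/15 = -209*I*√3/360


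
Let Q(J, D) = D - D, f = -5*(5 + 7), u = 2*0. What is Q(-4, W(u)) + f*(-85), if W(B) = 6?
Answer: 5100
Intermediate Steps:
u = 0
f = -60 (f = -5*12 = -60)
Q(J, D) = 0
Q(-4, W(u)) + f*(-85) = 0 - 60*(-85) = 0 + 5100 = 5100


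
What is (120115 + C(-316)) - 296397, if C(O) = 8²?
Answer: -176218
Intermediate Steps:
C(O) = 64
(120115 + C(-316)) - 296397 = (120115 + 64) - 296397 = 120179 - 296397 = -176218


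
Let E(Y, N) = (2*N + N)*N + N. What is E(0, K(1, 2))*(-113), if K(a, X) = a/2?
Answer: -565/4 ≈ -141.25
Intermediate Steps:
K(a, X) = a/2 (K(a, X) = a*(½) = a/2)
E(Y, N) = N + 3*N² (E(Y, N) = (3*N)*N + N = 3*N² + N = N + 3*N²)
E(0, K(1, 2))*(-113) = (((½)*1)*(1 + 3*((½)*1)))*(-113) = ((1 + 3*(½))/2)*(-113) = ((1 + 3/2)/2)*(-113) = ((½)*(5/2))*(-113) = (5/4)*(-113) = -565/4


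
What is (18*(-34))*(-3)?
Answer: 1836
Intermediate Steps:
(18*(-34))*(-3) = -612*(-3) = 1836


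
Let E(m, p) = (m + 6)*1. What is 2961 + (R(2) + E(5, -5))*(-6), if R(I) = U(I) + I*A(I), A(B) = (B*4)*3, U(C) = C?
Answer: 2595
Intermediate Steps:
E(m, p) = 6 + m (E(m, p) = (6 + m)*1 = 6 + m)
A(B) = 12*B (A(B) = (4*B)*3 = 12*B)
R(I) = I + 12*I**2 (R(I) = I + I*(12*I) = I + 12*I**2)
2961 + (R(2) + E(5, -5))*(-6) = 2961 + (2*(1 + 12*2) + (6 + 5))*(-6) = 2961 + (2*(1 + 24) + 11)*(-6) = 2961 + (2*25 + 11)*(-6) = 2961 + (50 + 11)*(-6) = 2961 + 61*(-6) = 2961 - 366 = 2595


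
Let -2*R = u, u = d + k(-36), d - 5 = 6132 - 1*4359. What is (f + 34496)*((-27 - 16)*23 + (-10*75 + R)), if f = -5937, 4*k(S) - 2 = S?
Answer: -299726705/4 ≈ -7.4932e+7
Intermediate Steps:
k(S) = 1/2 + S/4
d = 1778 (d = 5 + (6132 - 1*4359) = 5 + (6132 - 4359) = 5 + 1773 = 1778)
u = 3539/2 (u = 1778 + (1/2 + (1/4)*(-36)) = 1778 + (1/2 - 9) = 1778 - 17/2 = 3539/2 ≈ 1769.5)
R = -3539/4 (R = -1/2*3539/2 = -3539/4 ≈ -884.75)
(f + 34496)*((-27 - 16)*23 + (-10*75 + R)) = (-5937 + 34496)*((-27 - 16)*23 + (-10*75 - 3539/4)) = 28559*(-43*23 + (-750 - 3539/4)) = 28559*(-989 - 6539/4) = 28559*(-10495/4) = -299726705/4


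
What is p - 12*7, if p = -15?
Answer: -99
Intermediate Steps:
p - 12*7 = -15 - 12*7 = -15 - 84 = -99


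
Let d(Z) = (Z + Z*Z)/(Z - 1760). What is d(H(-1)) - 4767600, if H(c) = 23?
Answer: -2760440584/579 ≈ -4.7676e+6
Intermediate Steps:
d(Z) = (Z + Z²)/(-1760 + Z)
d(H(-1)) - 4767600 = 23*(1 + 23)/(-1760 + 23) - 4767600 = 23*24/(-1737) - 4767600 = 23*(-1/1737)*24 - 4767600 = -184/579 - 4767600 = -2760440584/579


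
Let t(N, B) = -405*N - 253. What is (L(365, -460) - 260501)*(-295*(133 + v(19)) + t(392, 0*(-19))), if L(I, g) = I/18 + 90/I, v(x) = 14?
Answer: 34634095129205/657 ≈ 5.2716e+10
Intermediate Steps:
t(N, B) = -253 - 405*N
L(I, g) = 90/I + I/18 (L(I, g) = I*(1/18) + 90/I = I/18 + 90/I = 90/I + I/18)
(L(365, -460) - 260501)*(-295*(133 + v(19)) + t(392, 0*(-19))) = ((90/365 + (1/18)*365) - 260501)*(-295*(133 + 14) + (-253 - 405*392)) = ((90*(1/365) + 365/18) - 260501)*(-295*147 + (-253 - 158760)) = ((18/73 + 365/18) - 260501)*(-43365 - 159013) = (26969/1314 - 260501)*(-202378) = -342271345/1314*(-202378) = 34634095129205/657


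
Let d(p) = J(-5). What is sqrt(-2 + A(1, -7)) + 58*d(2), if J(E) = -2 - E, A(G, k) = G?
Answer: 174 + I ≈ 174.0 + 1.0*I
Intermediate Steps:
d(p) = 3 (d(p) = -2 - 1*(-5) = -2 + 5 = 3)
sqrt(-2 + A(1, -7)) + 58*d(2) = sqrt(-2 + 1) + 58*3 = sqrt(-1) + 174 = I + 174 = 174 + I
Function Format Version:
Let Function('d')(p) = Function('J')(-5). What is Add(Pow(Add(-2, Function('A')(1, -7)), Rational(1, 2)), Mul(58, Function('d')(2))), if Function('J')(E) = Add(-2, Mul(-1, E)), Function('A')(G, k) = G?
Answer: Add(174, I) ≈ Add(174.00, Mul(1.0000, I))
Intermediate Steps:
Function('d')(p) = 3 (Function('d')(p) = Add(-2, Mul(-1, -5)) = Add(-2, 5) = 3)
Add(Pow(Add(-2, Function('A')(1, -7)), Rational(1, 2)), Mul(58, Function('d')(2))) = Add(Pow(Add(-2, 1), Rational(1, 2)), Mul(58, 3)) = Add(Pow(-1, Rational(1, 2)), 174) = Add(I, 174) = Add(174, I)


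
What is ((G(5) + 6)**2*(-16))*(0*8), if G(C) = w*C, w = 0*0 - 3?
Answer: 0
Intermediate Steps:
w = -3 (w = 0 - 3 = -3)
G(C) = -3*C
((G(5) + 6)**2*(-16))*(0*8) = ((-3*5 + 6)**2*(-16))*(0*8) = ((-15 + 6)**2*(-16))*0 = ((-9)**2*(-16))*0 = (81*(-16))*0 = -1296*0 = 0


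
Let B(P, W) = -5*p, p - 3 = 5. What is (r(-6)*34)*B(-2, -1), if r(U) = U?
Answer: 8160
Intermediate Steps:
p = 8 (p = 3 + 5 = 8)
B(P, W) = -40 (B(P, W) = -5*8 = -40)
(r(-6)*34)*B(-2, -1) = -6*34*(-40) = -204*(-40) = 8160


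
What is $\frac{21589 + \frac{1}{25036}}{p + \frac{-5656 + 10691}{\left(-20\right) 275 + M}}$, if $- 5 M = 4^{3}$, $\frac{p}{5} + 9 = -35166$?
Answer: $- \frac{744920138931}{6068530712365} \approx -0.12275$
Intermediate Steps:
$p = -175875$ ($p = -45 + 5 \left(-35166\right) = -45 - 175830 = -175875$)
$M = - \frac{64}{5}$ ($M = - \frac{4^{3}}{5} = \left(- \frac{1}{5}\right) 64 = - \frac{64}{5} \approx -12.8$)
$\frac{21589 + \frac{1}{25036}}{p + \frac{-5656 + 10691}{\left(-20\right) 275 + M}} = \frac{21589 + \frac{1}{25036}}{-175875 + \frac{-5656 + 10691}{\left(-20\right) 275 - \frac{64}{5}}} = \frac{21589 + \frac{1}{25036}}{-175875 + \frac{5035}{-5500 - \frac{64}{5}}} = \frac{540502205}{25036 \left(-175875 + \frac{5035}{- \frac{27564}{5}}\right)} = \frac{540502205}{25036 \left(-175875 + 5035 \left(- \frac{5}{27564}\right)\right)} = \frac{540502205}{25036 \left(-175875 - \frac{25175}{27564}\right)} = \frac{540502205}{25036 \left(- \frac{4847843675}{27564}\right)} = \frac{540502205}{25036} \left(- \frac{27564}{4847843675}\right) = - \frac{744920138931}{6068530712365}$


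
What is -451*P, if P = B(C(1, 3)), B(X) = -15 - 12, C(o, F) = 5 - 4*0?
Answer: 12177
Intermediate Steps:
C(o, F) = 5 (C(o, F) = 5 + 0 = 5)
B(X) = -27
P = -27
-451*P = -451*(-27) = 12177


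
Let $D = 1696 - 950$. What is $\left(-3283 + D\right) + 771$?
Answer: $-1766$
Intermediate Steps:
$D = 746$ ($D = 1696 - 950 = 746$)
$\left(-3283 + D\right) + 771 = \left(-3283 + 746\right) + 771 = -2537 + 771 = -1766$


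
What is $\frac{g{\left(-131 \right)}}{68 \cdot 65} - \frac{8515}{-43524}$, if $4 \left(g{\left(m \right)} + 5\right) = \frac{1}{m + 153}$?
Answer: $\frac{63324757}{325559520} \approx 0.19451$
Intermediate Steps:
$g{\left(m \right)} = -5 + \frac{1}{4 \left(153 + m\right)}$ ($g{\left(m \right)} = -5 + \frac{1}{4 \left(m + 153\right)} = -5 + \frac{1}{4 \left(153 + m\right)}$)
$\frac{g{\left(-131 \right)}}{68 \cdot 65} - \frac{8515}{-43524} = \frac{\frac{1}{4} \frac{1}{153 - 131} \left(-3059 - -2620\right)}{68 \cdot 65} - \frac{8515}{-43524} = \frac{\frac{1}{4} \cdot \frac{1}{22} \left(-3059 + 2620\right)}{4420} - - \frac{655}{3348} = \frac{1}{4} \cdot \frac{1}{22} \left(-439\right) \frac{1}{4420} + \frac{655}{3348} = \left(- \frac{439}{88}\right) \frac{1}{4420} + \frac{655}{3348} = - \frac{439}{388960} + \frac{655}{3348} = \frac{63324757}{325559520}$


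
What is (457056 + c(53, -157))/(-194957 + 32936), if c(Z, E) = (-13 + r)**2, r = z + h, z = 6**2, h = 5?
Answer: -457840/162021 ≈ -2.8258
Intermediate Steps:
z = 36
r = 41 (r = 36 + 5 = 41)
c(Z, E) = 784 (c(Z, E) = (-13 + 41)**2 = 28**2 = 784)
(457056 + c(53, -157))/(-194957 + 32936) = (457056 + 784)/(-194957 + 32936) = 457840/(-162021) = 457840*(-1/162021) = -457840/162021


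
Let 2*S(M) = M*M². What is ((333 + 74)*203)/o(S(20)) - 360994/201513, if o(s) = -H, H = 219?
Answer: -5576087753/14710449 ≈ -379.06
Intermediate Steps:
S(M) = M³/2 (S(M) = (M*M²)/2 = M³/2)
o(s) = -219 (o(s) = -1*219 = -219)
((333 + 74)*203)/o(S(20)) - 360994/201513 = ((333 + 74)*203)/(-219) - 360994/201513 = (407*203)*(-1/219) - 360994*1/201513 = 82621*(-1/219) - 360994/201513 = -82621/219 - 360994/201513 = -5576087753/14710449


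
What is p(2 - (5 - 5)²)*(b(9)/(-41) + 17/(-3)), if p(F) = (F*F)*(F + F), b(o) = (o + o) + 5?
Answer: -12256/123 ≈ -99.642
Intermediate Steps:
b(o) = 5 + 2*o (b(o) = 2*o + 5 = 5 + 2*o)
p(F) = 2*F³ (p(F) = F²*(2*F) = 2*F³)
p(2 - (5 - 5)²)*(b(9)/(-41) + 17/(-3)) = (2*(2 - (5 - 5)²)³)*((5 + 2*9)/(-41) + 17/(-3)) = (2*(2 - 1*0²)³)*((5 + 18)*(-1/41) + 17*(-⅓)) = (2*(2 - 1*0)³)*(23*(-1/41) - 17/3) = (2*(2 + 0)³)*(-23/41 - 17/3) = (2*2³)*(-766/123) = (2*8)*(-766/123) = 16*(-766/123) = -12256/123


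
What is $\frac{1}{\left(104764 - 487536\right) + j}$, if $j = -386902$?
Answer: $- \frac{1}{769674} \approx -1.2993 \cdot 10^{-6}$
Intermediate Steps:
$\frac{1}{\left(104764 - 487536\right) + j} = \frac{1}{\left(104764 - 487536\right) - 386902} = \frac{1}{-382772 - 386902} = \frac{1}{-769674} = - \frac{1}{769674}$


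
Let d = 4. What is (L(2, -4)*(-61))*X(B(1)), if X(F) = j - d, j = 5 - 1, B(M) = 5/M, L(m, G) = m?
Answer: 0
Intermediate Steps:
j = 4
X(F) = 0 (X(F) = 4 - 1*4 = 4 - 4 = 0)
(L(2, -4)*(-61))*X(B(1)) = (2*(-61))*0 = -122*0 = 0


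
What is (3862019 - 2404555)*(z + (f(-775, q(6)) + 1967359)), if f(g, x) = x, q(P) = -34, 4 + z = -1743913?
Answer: 325609117312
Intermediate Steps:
z = -1743917 (z = -4 - 1743913 = -1743917)
(3862019 - 2404555)*(z + (f(-775, q(6)) + 1967359)) = (3862019 - 2404555)*(-1743917 + (-34 + 1967359)) = 1457464*(-1743917 + 1967325) = 1457464*223408 = 325609117312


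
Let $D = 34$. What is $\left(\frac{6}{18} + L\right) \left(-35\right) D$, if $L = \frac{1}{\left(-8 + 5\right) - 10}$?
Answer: $- \frac{11900}{39} \approx -305.13$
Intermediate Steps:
$L = - \frac{1}{13}$ ($L = \frac{1}{-3 - 10} = \frac{1}{-13} = - \frac{1}{13} \approx -0.076923$)
$\left(\frac{6}{18} + L\right) \left(-35\right) D = \left(\frac{6}{18} - \frac{1}{13}\right) \left(-35\right) 34 = \left(6 \cdot \frac{1}{18} - \frac{1}{13}\right) \left(-35\right) 34 = \left(\frac{1}{3} - \frac{1}{13}\right) \left(-35\right) 34 = \frac{10}{39} \left(-35\right) 34 = \left(- \frac{350}{39}\right) 34 = - \frac{11900}{39}$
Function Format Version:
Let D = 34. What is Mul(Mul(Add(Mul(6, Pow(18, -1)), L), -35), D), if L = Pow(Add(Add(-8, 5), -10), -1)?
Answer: Rational(-11900, 39) ≈ -305.13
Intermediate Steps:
L = Rational(-1, 13) (L = Pow(Add(-3, -10), -1) = Pow(-13, -1) = Rational(-1, 13) ≈ -0.076923)
Mul(Mul(Add(Mul(6, Pow(18, -1)), L), -35), D) = Mul(Mul(Add(Mul(6, Pow(18, -1)), Rational(-1, 13)), -35), 34) = Mul(Mul(Add(Mul(6, Rational(1, 18)), Rational(-1, 13)), -35), 34) = Mul(Mul(Add(Rational(1, 3), Rational(-1, 13)), -35), 34) = Mul(Mul(Rational(10, 39), -35), 34) = Mul(Rational(-350, 39), 34) = Rational(-11900, 39)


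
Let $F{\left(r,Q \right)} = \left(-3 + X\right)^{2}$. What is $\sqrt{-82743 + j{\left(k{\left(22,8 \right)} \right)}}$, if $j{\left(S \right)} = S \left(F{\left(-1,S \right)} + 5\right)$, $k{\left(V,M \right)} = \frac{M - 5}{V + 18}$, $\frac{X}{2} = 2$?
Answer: $\frac{i \sqrt{8274255}}{10} \approx 287.65 i$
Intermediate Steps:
$X = 4$ ($X = 2 \cdot 2 = 4$)
$F{\left(r,Q \right)} = 1$ ($F{\left(r,Q \right)} = \left(-3 + 4\right)^{2} = 1^{2} = 1$)
$k{\left(V,M \right)} = \frac{-5 + M}{18 + V}$
$j{\left(S \right)} = 6 S$ ($j{\left(S \right)} = S \left(1 + 5\right) = S 6 = 6 S$)
$\sqrt{-82743 + j{\left(k{\left(22,8 \right)} \right)}} = \sqrt{-82743 + 6 \frac{-5 + 8}{18 + 22}} = \sqrt{-82743 + 6 \cdot \frac{1}{40} \cdot 3} = \sqrt{-82743 + 6 \cdot \frac{3}{40}} = \sqrt{-82743 + \frac{9}{20}} = \sqrt{- \frac{1654851}{20}} = \frac{i \sqrt{8274255}}{10}$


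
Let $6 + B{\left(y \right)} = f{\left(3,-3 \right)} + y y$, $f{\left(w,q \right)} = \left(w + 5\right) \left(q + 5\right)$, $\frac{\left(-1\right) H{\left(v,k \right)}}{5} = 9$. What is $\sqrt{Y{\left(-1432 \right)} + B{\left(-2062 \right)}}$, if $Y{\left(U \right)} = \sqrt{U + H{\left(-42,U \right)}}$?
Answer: $\sqrt{4251854 + i \sqrt{1477}} \approx 2062.0 + 0.009 i$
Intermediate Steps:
$H{\left(v,k \right)} = -45$ ($H{\left(v,k \right)} = \left(-5\right) 9 = -45$)
$f{\left(w,q \right)} = \left(5 + q\right) \left(5 + w\right)$ ($f{\left(w,q \right)} = \left(5 + w\right) \left(5 + q\right) = \left(5 + q\right) \left(5 + w\right)$)
$Y{\left(U \right)} = \sqrt{-45 + U}$ ($Y{\left(U \right)} = \sqrt{U - 45} = \sqrt{-45 + U}$)
$B{\left(y \right)} = 10 + y^{2}$ ($B{\left(y \right)} = -6 + \left(\left(25 + 5 \left(-3\right) + 5 \cdot 3 - 9\right) + y y\right) = -6 + \left(\left(25 - 15 + 15 - 9\right) + y^{2}\right) = -6 + \left(16 + y^{2}\right) = 10 + y^{2}$)
$\sqrt{Y{\left(-1432 \right)} + B{\left(-2062 \right)}} = \sqrt{\sqrt{-45 - 1432} + \left(10 + \left(-2062\right)^{2}\right)} = \sqrt{\sqrt{-1477} + \left(10 + 4251844\right)} = \sqrt{i \sqrt{1477} + 4251854} = \sqrt{4251854 + i \sqrt{1477}}$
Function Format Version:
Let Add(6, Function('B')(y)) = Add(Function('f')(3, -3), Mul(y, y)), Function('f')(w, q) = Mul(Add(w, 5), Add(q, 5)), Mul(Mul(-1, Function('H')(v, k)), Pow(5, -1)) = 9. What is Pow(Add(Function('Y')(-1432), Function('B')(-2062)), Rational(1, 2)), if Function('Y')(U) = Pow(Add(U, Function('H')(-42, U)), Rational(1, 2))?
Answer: Pow(Add(4251854, Mul(I, Pow(1477, Rational(1, 2)))), Rational(1, 2)) ≈ Add(2062.0, Mul(0.009, I))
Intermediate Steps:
Function('H')(v, k) = -45 (Function('H')(v, k) = Mul(-5, 9) = -45)
Function('f')(w, q) = Mul(Add(5, q), Add(5, w)) (Function('f')(w, q) = Mul(Add(5, w), Add(5, q)) = Mul(Add(5, q), Add(5, w)))
Function('Y')(U) = Pow(Add(-45, U), Rational(1, 2)) (Function('Y')(U) = Pow(Add(U, -45), Rational(1, 2)) = Pow(Add(-45, U), Rational(1, 2)))
Function('B')(y) = Add(10, Pow(y, 2)) (Function('B')(y) = Add(-6, Add(Add(25, Mul(5, -3), Mul(5, 3), Mul(-3, 3)), Mul(y, y))) = Add(-6, Add(Add(25, -15, 15, -9), Pow(y, 2))) = Add(-6, Add(16, Pow(y, 2))) = Add(10, Pow(y, 2)))
Pow(Add(Function('Y')(-1432), Function('B')(-2062)), Rational(1, 2)) = Pow(Add(Pow(Add(-45, -1432), Rational(1, 2)), Add(10, Pow(-2062, 2))), Rational(1, 2)) = Pow(Add(Pow(-1477, Rational(1, 2)), Add(10, 4251844)), Rational(1, 2)) = Pow(Add(Mul(I, Pow(1477, Rational(1, 2))), 4251854), Rational(1, 2)) = Pow(Add(4251854, Mul(I, Pow(1477, Rational(1, 2)))), Rational(1, 2))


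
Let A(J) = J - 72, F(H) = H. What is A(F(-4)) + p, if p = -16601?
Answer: -16677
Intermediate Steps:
A(J) = -72 + J
A(F(-4)) + p = (-72 - 4) - 16601 = -76 - 16601 = -16677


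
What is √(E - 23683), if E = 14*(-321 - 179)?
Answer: I*√30683 ≈ 175.17*I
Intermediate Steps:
E = -7000 (E = 14*(-500) = -7000)
√(E - 23683) = √(-7000 - 23683) = √(-30683) = I*√30683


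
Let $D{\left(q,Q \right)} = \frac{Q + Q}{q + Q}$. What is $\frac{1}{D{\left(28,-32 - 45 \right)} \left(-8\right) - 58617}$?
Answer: $- \frac{7}{410495} \approx -1.7053 \cdot 10^{-5}$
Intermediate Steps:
$D{\left(q,Q \right)} = \frac{2 Q}{Q + q}$
$\frac{1}{D{\left(28,-32 - 45 \right)} \left(-8\right) - 58617} = \frac{1}{\frac{2 \left(-32 - 45\right)}{\left(-32 - 45\right) + 28} \left(-8\right) - 58617} = \frac{1}{2 \left(-77\right) \frac{1}{-77 + 28} \left(-8\right) - 58617} = \frac{1}{2 \left(-77\right) \frac{1}{-49} \left(-8\right) - 58617} = \frac{1}{2 \left(-77\right) \left(- \frac{1}{49}\right) \left(-8\right) - 58617} = \frac{1}{\frac{22}{7} \left(-8\right) - 58617} = \frac{1}{- \frac{176}{7} - 58617} = \frac{1}{- \frac{410495}{7}} = - \frac{7}{410495}$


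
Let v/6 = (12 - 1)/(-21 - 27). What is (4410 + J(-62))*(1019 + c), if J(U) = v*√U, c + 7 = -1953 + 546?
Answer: -1741950 + 4345*I*√62/8 ≈ -1.742e+6 + 4276.6*I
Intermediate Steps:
c = -1414 (c = -7 + (-1953 + 546) = -7 - 1407 = -1414)
v = -11/8 (v = 6*((12 - 1)/(-21 - 27)) = 6*(11/(-48)) = 6*(11*(-1/48)) = 6*(-11/48) = -11/8 ≈ -1.3750)
J(U) = -11*√U/8
(4410 + J(-62))*(1019 + c) = (4410 - 11*I*√62/8)*(1019 - 1414) = (4410 - 11*I*√62/8)*(-395) = -1741950 + 4345*I*√62/8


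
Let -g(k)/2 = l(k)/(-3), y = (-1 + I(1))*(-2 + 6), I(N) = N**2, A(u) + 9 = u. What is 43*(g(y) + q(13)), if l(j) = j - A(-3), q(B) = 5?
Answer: 559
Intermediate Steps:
A(u) = -9 + u
l(j) = 12 + j (l(j) = j - (-9 - 3) = j - 1*(-12) = j + 12 = 12 + j)
y = 0 (y = (-1 + 1**2)*(-2 + 6) = (-1 + 1)*4 = 0*4 = 0)
g(k) = 8 + 2*k/3 (g(k) = -2*(12 + k)/(-3) = -2*(12 + k)*(-1)/3 = -2*(-4 - k/3) = 8 + 2*k/3)
43*(g(y) + q(13)) = 43*((8 + (2/3)*0) + 5) = 43*((8 + 0) + 5) = 43*(8 + 5) = 43*13 = 559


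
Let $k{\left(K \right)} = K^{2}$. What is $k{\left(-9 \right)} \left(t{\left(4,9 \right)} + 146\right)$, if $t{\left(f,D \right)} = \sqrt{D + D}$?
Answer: $11826 + 243 \sqrt{2} \approx 12170.0$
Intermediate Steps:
$t{\left(f,D \right)} = \sqrt{2} \sqrt{D}$ ($t{\left(f,D \right)} = \sqrt{2 D} = \sqrt{2} \sqrt{D}$)
$k{\left(-9 \right)} \left(t{\left(4,9 \right)} + 146\right) = \left(-9\right)^{2} \left(\sqrt{2} \sqrt{9} + 146\right) = 81 \left(\sqrt{2} \cdot 3 + 146\right) = 81 \left(3 \sqrt{2} + 146\right) = 81 \left(146 + 3 \sqrt{2}\right) = 11826 + 243 \sqrt{2}$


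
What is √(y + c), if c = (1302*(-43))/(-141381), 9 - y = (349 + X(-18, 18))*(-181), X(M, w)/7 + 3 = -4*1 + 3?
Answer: 2*√32265130980066/47127 ≈ 241.06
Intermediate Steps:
X(M, w) = -28 (X(M, w) = -21 + 7*(-4*1 + 3) = -21 + 7*(-4 + 3) = -21 + 7*(-1) = -21 - 7 = -28)
y = 58110 (y = 9 - (349 - 28)*(-181) = 9 - 321*(-181) = 9 - 1*(-58101) = 9 + 58101 = 58110)
c = 18662/47127 (c = -55986*(-1/141381) = 18662/47127 ≈ 0.39599)
√(y + c) = √(58110 + 18662/47127) = √(2738568632/47127) = 2*√32265130980066/47127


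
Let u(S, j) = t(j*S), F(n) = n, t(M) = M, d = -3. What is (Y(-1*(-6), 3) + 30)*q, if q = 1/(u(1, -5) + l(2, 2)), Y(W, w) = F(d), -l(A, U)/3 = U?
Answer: -27/11 ≈ -2.4545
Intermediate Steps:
l(A, U) = -3*U
Y(W, w) = -3
u(S, j) = S*j (u(S, j) = j*S = S*j)
q = -1/11 (q = 1/(1*(-5) - 3*2) = 1/(-5 - 6) = 1/(-11) = -1/11 ≈ -0.090909)
(Y(-1*(-6), 3) + 30)*q = (-3 + 30)*(-1/11) = 27*(-1/11) = -27/11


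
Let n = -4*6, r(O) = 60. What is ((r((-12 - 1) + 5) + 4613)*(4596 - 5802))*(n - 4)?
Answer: 157797864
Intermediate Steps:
n = -24
((r((-12 - 1) + 5) + 4613)*(4596 - 5802))*(n - 4) = ((60 + 4613)*(4596 - 5802))*(-24 - 4) = (4673*(-1206))*(-28) = -5635638*(-28) = 157797864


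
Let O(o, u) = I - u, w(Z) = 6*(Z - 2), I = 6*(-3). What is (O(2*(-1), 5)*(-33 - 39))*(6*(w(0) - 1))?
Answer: -129168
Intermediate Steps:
I = -18
w(Z) = -12 + 6*Z (w(Z) = 6*(-2 + Z) = -12 + 6*Z)
O(o, u) = -18 - u
(O(2*(-1), 5)*(-33 - 39))*(6*(w(0) - 1)) = ((-18 - 1*5)*(-33 - 39))*(6*((-12 + 6*0) - 1)) = ((-18 - 5)*(-72))*(6*((-12 + 0) - 1)) = (-23*(-72))*(6*(-12 - 1)) = 1656*(6*(-13)) = 1656*(-78) = -129168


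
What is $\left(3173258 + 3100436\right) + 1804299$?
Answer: $8077993$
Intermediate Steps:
$\left(3173258 + 3100436\right) + 1804299 = 6273694 + 1804299 = 8077993$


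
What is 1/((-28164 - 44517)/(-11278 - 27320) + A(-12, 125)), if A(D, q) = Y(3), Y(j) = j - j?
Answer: 1838/3461 ≈ 0.53106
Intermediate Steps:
Y(j) = 0
A(D, q) = 0
1/((-28164 - 44517)/(-11278 - 27320) + A(-12, 125)) = 1/((-28164 - 44517)/(-11278 - 27320) + 0) = 1/(-72681/(-38598) + 0) = 1/(-72681*(-1/38598) + 0) = 1/(3461/1838 + 0) = 1/(3461/1838) = 1838/3461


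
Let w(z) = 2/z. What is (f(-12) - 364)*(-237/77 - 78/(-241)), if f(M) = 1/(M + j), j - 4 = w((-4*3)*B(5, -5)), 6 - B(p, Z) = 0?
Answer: 5378512752/5362973 ≈ 1002.9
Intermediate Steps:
B(p, Z) = 6 (B(p, Z) = 6 - 1*0 = 6 + 0 = 6)
j = 143/36 (j = 4 + 2/((-4*3*6)) = 4 + 2/((-12*6)) = 4 + 2/(-72) = 4 + 2*(-1/72) = 4 - 1/36 = 143/36 ≈ 3.9722)
f(M) = 1/(143/36 + M) (f(M) = 1/(M + 143/36) = 1/(143/36 + M))
(f(-12) - 364)*(-237/77 - 78/(-241)) = (36/(143 + 36*(-12)) - 364)*(-237/77 - 78/(-241)) = (36/(143 - 432) - 364)*(-237*1/77 - 78*(-1/241)) = (36/(-289) - 364)*(-237/77 + 78/241) = (36*(-1/289) - 364)*(-51111/18557) = (-36/289 - 364)*(-51111/18557) = -105232/289*(-51111/18557) = 5378512752/5362973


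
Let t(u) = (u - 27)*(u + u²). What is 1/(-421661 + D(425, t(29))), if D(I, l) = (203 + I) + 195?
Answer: -1/420838 ≈ -2.3762e-6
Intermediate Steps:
t(u) = (-27 + u)*(u + u²)
D(I, l) = 398 + I
1/(-421661 + D(425, t(29))) = 1/(-421661 + (398 + 425)) = 1/(-421661 + 823) = 1/(-420838) = -1/420838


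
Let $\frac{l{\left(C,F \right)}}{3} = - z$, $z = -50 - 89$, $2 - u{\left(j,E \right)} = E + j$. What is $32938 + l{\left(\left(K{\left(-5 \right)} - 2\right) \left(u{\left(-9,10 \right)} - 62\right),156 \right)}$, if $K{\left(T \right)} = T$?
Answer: $33355$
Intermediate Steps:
$u{\left(j,E \right)} = 2 - E - j$ ($u{\left(j,E \right)} = 2 - \left(E + j\right) = 2 - E - j$)
$z = -139$
$l{\left(C,F \right)} = 417$ ($l{\left(C,F \right)} = 3 \left(\left(-1\right) \left(-139\right)\right) = 3 \cdot 139 = 417$)
$32938 + l{\left(\left(K{\left(-5 \right)} - 2\right) \left(u{\left(-9,10 \right)} - 62\right),156 \right)} = 32938 + 417 = 33355$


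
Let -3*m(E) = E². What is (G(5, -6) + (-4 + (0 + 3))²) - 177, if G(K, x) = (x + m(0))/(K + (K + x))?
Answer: -355/2 ≈ -177.50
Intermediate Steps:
m(E) = -E²/3
G(K, x) = x/(x + 2*K) (G(K, x) = (x - ⅓*0²)/(K + (K + x)) = (x - ⅓*0)/(x + 2*K) = (x + 0)/(x + 2*K) = x/(x + 2*K))
(G(5, -6) + (-4 + (0 + 3))²) - 177 = (-6/(-6 + 2*5) + (-4 + (0 + 3))²) - 177 = (-6/(-6 + 10) + (-4 + 3)²) - 177 = (-6/4 + (-1)²) - 177 = (-6*¼ + 1) - 177 = (-3/2 + 1) - 177 = -½ - 177 = -355/2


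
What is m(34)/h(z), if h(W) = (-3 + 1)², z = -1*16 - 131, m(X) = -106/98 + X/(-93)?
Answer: -6595/18228 ≈ -0.36181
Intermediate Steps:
m(X) = -53/49 - X/93 (m(X) = -106*1/98 + X*(-1/93) = -53/49 - X/93)
z = -147 (z = -16 - 131 = -147)
h(W) = 4 (h(W) = (-2)² = 4)
m(34)/h(z) = (-53/49 - 1/93*34)/4 = (-53/49 - 34/93)*(¼) = -6595/4557*¼ = -6595/18228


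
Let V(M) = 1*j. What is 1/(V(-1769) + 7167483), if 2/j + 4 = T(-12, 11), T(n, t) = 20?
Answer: 8/57339865 ≈ 1.3952e-7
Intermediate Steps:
j = ⅛ (j = 2/(-4 + 20) = 2/16 = 2*(1/16) = ⅛ ≈ 0.12500)
V(M) = ⅛ (V(M) = 1*(⅛) = ⅛)
1/(V(-1769) + 7167483) = 1/(⅛ + 7167483) = 1/(57339865/8) = 8/57339865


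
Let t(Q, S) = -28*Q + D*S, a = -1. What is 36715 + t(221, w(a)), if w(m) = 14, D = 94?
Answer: 31843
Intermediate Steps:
t(Q, S) = -28*Q + 94*S
36715 + t(221, w(a)) = 36715 + (-28*221 + 94*14) = 36715 + (-6188 + 1316) = 36715 - 4872 = 31843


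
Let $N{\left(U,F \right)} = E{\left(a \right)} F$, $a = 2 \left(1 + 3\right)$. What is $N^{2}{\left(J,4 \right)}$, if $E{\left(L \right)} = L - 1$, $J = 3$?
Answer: $784$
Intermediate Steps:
$a = 8$ ($a = 2 \cdot 4 = 8$)
$E{\left(L \right)} = -1 + L$ ($E{\left(L \right)} = L - 1 = -1 + L$)
$N{\left(U,F \right)} = 7 F$ ($N{\left(U,F \right)} = \left(-1 + 8\right) F = 7 F$)
$N^{2}{\left(J,4 \right)} = \left(7 \cdot 4\right)^{2} = 28^{2} = 784$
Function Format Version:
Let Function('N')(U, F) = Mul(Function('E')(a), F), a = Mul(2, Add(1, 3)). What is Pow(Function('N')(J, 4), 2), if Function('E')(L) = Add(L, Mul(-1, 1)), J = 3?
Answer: 784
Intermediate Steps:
a = 8 (a = Mul(2, 4) = 8)
Function('E')(L) = Add(-1, L) (Function('E')(L) = Add(L, -1) = Add(-1, L))
Function('N')(U, F) = Mul(7, F) (Function('N')(U, F) = Mul(Add(-1, 8), F) = Mul(7, F))
Pow(Function('N')(J, 4), 2) = Pow(Mul(7, 4), 2) = Pow(28, 2) = 784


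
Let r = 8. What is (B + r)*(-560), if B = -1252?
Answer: 696640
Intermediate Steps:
(B + r)*(-560) = (-1252 + 8)*(-560) = -1244*(-560) = 696640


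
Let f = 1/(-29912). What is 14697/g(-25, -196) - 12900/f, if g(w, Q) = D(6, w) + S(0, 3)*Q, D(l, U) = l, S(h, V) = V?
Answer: 74857766301/194 ≈ 3.8586e+8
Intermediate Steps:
f = -1/29912 ≈ -3.3431e-5
g(w, Q) = 6 + 3*Q
14697/g(-25, -196) - 12900/f = 14697/(6 + 3*(-196)) - 12900/(-1/29912) = 14697/(6 - 588) - 12900*(-29912) = 14697/(-582) + 385864800 = 14697*(-1/582) + 385864800 = -4899/194 + 385864800 = 74857766301/194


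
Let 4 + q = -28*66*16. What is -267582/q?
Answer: 133791/14786 ≈ 9.0485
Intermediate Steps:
q = -29572 (q = -4 - 28*66*16 = -4 - 1848*16 = -4 - 29568 = -29572)
-267582/q = -267582/(-29572) = -267582*(-1/29572) = 133791/14786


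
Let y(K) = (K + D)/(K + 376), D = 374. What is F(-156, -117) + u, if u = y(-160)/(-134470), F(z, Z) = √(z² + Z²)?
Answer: 2831938093/14522760 ≈ 195.00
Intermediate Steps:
F(z, Z) = √(Z² + z²)
y(K) = (374 + K)/(376 + K) (y(K) = (K + 374)/(K + 376) = (374 + K)/(376 + K))
u = -107/14522760 (u = ((374 - 160)/(376 - 160))/(-134470) = (214/216)*(-1/134470) = ((1/216)*214)*(-1/134470) = (107/108)*(-1/134470) = -107/14522760 ≈ -7.3677e-6)
F(-156, -117) + u = √((-117)² + (-156)²) - 107/14522760 = √(13689 + 24336) - 107/14522760 = √38025 - 107/14522760 = 195 - 107/14522760 = 2831938093/14522760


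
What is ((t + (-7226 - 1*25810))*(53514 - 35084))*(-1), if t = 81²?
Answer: 487934250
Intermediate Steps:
t = 6561
((t + (-7226 - 1*25810))*(53514 - 35084))*(-1) = ((6561 + (-7226 - 1*25810))*(53514 - 35084))*(-1) = ((6561 + (-7226 - 25810))*18430)*(-1) = ((6561 - 33036)*18430)*(-1) = -26475*18430*(-1) = -487934250*(-1) = 487934250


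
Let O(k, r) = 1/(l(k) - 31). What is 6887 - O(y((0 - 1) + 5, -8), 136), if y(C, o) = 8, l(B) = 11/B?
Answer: 1632227/237 ≈ 6887.0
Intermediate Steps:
O(k, r) = 1/(-31 + 11/k) (O(k, r) = 1/(11/k - 31) = 1/(-31 + 11/k))
6887 - O(y((0 - 1) + 5, -8), 136) = 6887 - (-1)*8/(-11 + 31*8) = 6887 - (-1)*8/(-11 + 248) = 6887 - (-1)*8/237 = 6887 - 1*(-8/237) = 6887 + 8/237 = 1632227/237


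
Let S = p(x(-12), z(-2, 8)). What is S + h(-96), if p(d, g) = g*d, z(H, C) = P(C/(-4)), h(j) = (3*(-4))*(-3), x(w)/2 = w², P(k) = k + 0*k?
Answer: -540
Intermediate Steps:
P(k) = k (P(k) = k + 0 = k)
x(w) = 2*w²
h(j) = 36 (h(j) = -12*(-3) = 36)
z(H, C) = -C/4 (z(H, C) = C/(-4) = C*(-¼) = -C/4)
p(d, g) = d*g
S = -576 (S = (2*(-12)²)*(-¼*8) = (2*144)*(-2) = 288*(-2) = -576)
S + h(-96) = -576 + 36 = -540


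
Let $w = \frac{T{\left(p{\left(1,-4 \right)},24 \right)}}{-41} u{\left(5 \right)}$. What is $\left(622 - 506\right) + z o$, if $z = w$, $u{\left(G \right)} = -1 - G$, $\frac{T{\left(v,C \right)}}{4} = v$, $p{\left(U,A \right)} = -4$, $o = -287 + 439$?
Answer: $- \frac{9836}{41} \approx -239.9$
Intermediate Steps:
$o = 152$
$T{\left(v,C \right)} = 4 v$
$w = - \frac{96}{41}$ ($w = \frac{4 \left(-4\right)}{-41} \left(-1 - 5\right) = \left(-16\right) \left(- \frac{1}{41}\right) \left(-1 - 5\right) = \frac{16}{41} \left(-6\right) = - \frac{96}{41} \approx -2.3415$)
$z = - \frac{96}{41} \approx -2.3415$
$\left(622 - 506\right) + z o = \left(622 - 506\right) - \frac{14592}{41} = 116 - \frac{14592}{41} = - \frac{9836}{41}$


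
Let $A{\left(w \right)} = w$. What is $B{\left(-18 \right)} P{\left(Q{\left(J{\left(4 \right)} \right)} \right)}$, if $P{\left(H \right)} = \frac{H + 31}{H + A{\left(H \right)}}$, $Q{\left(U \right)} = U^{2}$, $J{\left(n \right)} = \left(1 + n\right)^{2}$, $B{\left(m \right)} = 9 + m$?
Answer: $- \frac{2952}{625} \approx -4.7232$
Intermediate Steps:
$P{\left(H \right)} = \frac{31 + H}{2 H}$ ($P{\left(H \right)} = \frac{H + 31}{H + H} = \frac{31 + H}{2 H}$)
$B{\left(-18 \right)} P{\left(Q{\left(J{\left(4 \right)} \right)} \right)} = \left(9 - 18\right) \frac{31 + \left(\left(1 + 4\right)^{2}\right)^{2}}{2 \left(\left(1 + 4\right)^{2}\right)^{2}} = - 9 \frac{31 + \left(5^{2}\right)^{2}}{2 \left(5^{2}\right)^{2}} = - 9 \frac{31 + 25^{2}}{2 \cdot 25^{2}} = - 9 \frac{31 + 625}{2 \cdot 625} = - 9 \cdot \frac{1}{2} \cdot \frac{1}{625} \cdot 656 = \left(-9\right) \frac{328}{625} = - \frac{2952}{625}$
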